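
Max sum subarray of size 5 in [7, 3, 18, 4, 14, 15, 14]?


[0:5]: 46
[1:6]: 54
[2:7]: 65

Max: 65 at [2:7]


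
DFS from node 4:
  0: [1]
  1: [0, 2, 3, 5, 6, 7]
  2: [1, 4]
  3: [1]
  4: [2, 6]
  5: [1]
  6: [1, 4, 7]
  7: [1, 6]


Visit 4, push [6, 2]
Visit 2, push [1]
Visit 1, push [7, 6, 5, 3, 0]
Visit 0, push []
Visit 3, push []
Visit 5, push []
Visit 6, push [7]
Visit 7, push []

DFS order: [4, 2, 1, 0, 3, 5, 6, 7]


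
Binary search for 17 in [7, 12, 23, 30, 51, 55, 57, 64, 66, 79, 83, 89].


Step 1: lo=0, hi=11, mid=5, val=55
Step 2: lo=0, hi=4, mid=2, val=23
Step 3: lo=0, hi=1, mid=0, val=7
Step 4: lo=1, hi=1, mid=1, val=12

Not found


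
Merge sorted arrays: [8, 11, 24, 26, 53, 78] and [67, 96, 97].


Take 8 from A
Take 11 from A
Take 24 from A
Take 26 from A
Take 53 from A
Take 67 from B
Take 78 from A

Merged: [8, 11, 24, 26, 53, 67, 78, 96, 97]


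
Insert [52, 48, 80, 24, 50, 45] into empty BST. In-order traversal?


Insert 52: root
Insert 48: L from 52
Insert 80: R from 52
Insert 24: L from 52 -> L from 48
Insert 50: L from 52 -> R from 48
Insert 45: L from 52 -> L from 48 -> R from 24

In-order: [24, 45, 48, 50, 52, 80]


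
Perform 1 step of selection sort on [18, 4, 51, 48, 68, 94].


Initial: [18, 4, 51, 48, 68, 94]
Step 1: min=4 at 1
  Swap: [4, 18, 51, 48, 68, 94]

After 1 step: [4, 18, 51, 48, 68, 94]


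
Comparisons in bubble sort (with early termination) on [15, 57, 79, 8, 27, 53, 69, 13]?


Algorithm: bubble sort (with early termination)
Input: [15, 57, 79, 8, 27, 53, 69, 13]
Sorted: [8, 13, 15, 27, 53, 57, 69, 79]

28


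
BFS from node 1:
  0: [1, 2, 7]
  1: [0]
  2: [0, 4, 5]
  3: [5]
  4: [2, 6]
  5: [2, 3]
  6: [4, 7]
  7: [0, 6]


Visit 1, enqueue [0]
Visit 0, enqueue [2, 7]
Visit 2, enqueue [4, 5]
Visit 7, enqueue [6]
Visit 4, enqueue []
Visit 5, enqueue [3]
Visit 6, enqueue []
Visit 3, enqueue []

BFS order: [1, 0, 2, 7, 4, 5, 6, 3]


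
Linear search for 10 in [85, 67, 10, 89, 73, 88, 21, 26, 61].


i=0: 85!=10
i=1: 67!=10
i=2: 10==10 found!

Found at 2, 3 comps


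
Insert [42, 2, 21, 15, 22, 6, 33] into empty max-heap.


Insert 42: [42]
Insert 2: [42, 2]
Insert 21: [42, 2, 21]
Insert 15: [42, 15, 21, 2]
Insert 22: [42, 22, 21, 2, 15]
Insert 6: [42, 22, 21, 2, 15, 6]
Insert 33: [42, 22, 33, 2, 15, 6, 21]

Final heap: [42, 22, 33, 2, 15, 6, 21]


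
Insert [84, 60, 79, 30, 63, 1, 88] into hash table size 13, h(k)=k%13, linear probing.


Insert 84: h=6 -> slot 6
Insert 60: h=8 -> slot 8
Insert 79: h=1 -> slot 1
Insert 30: h=4 -> slot 4
Insert 63: h=11 -> slot 11
Insert 1: h=1, 1 probes -> slot 2
Insert 88: h=10 -> slot 10

Table: [None, 79, 1, None, 30, None, 84, None, 60, None, 88, 63, None]


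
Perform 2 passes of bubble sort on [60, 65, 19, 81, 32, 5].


Initial: [60, 65, 19, 81, 32, 5]
Pass 1: [60, 19, 65, 32, 5, 81] (3 swaps)
Pass 2: [19, 60, 32, 5, 65, 81] (3 swaps)

After 2 passes: [19, 60, 32, 5, 65, 81]


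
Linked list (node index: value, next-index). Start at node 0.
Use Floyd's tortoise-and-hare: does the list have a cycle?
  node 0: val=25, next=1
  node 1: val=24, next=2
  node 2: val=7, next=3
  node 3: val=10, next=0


Floyd's tortoise (slow, +1) and hare (fast, +2):
  init: slow=0, fast=0
  step 1: slow=1, fast=2
  step 2: slow=2, fast=0
  step 3: slow=3, fast=2
  step 4: slow=0, fast=0
  slow == fast at node 0: cycle detected

Cycle: yes


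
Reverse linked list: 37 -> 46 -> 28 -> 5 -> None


Step 1: curr=37, set curr.next=prev(None) | reversed so far: 37
Step 2: curr=46, set curr.next=prev(37) | reversed so far: 46 -> 37
Step 3: curr=28, set curr.next=prev(46) | reversed so far: 28 -> 46 -> 37
Step 4: curr=5, set curr.next=prev(28) | reversed so far: 5 -> 28 -> 46 -> 37

5 -> 28 -> 46 -> 37 -> None


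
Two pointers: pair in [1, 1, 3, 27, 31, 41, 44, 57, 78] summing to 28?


lo=0(1)+hi=8(78)=79
lo=0(1)+hi=7(57)=58
lo=0(1)+hi=6(44)=45
lo=0(1)+hi=5(41)=42
lo=0(1)+hi=4(31)=32
lo=0(1)+hi=3(27)=28

Yes: 1+27=28


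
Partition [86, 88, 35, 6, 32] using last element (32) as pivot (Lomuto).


Pivot: 32
  6 <= 32: swap -> [6, 88, 35, 86, 32]
Place pivot at 1: [6, 32, 35, 86, 88]

Partitioned: [6, 32, 35, 86, 88]


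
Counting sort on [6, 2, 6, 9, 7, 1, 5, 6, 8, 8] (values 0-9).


Input: [6, 2, 6, 9, 7, 1, 5, 6, 8, 8]
Counts: [0, 1, 1, 0, 0, 1, 3, 1, 2, 1]

Sorted: [1, 2, 5, 6, 6, 6, 7, 8, 8, 9]


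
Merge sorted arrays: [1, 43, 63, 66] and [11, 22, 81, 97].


Take 1 from A
Take 11 from B
Take 22 from B
Take 43 from A
Take 63 from A
Take 66 from A

Merged: [1, 11, 22, 43, 63, 66, 81, 97]


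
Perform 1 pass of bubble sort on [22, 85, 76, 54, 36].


Initial: [22, 85, 76, 54, 36]
Pass 1: [22, 76, 54, 36, 85] (3 swaps)

After 1 pass: [22, 76, 54, 36, 85]


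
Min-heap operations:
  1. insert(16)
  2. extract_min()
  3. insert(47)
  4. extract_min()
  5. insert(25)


insert(16) -> [16]
extract_min()->16, []
insert(47) -> [47]
extract_min()->47, []
insert(25) -> [25]

Final heap: [25]


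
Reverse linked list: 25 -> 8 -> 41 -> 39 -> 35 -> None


Step 1: curr=25, set curr.next=prev(None) | reversed so far: 25
Step 2: curr=8, set curr.next=prev(25) | reversed so far: 8 -> 25
Step 3: curr=41, set curr.next=prev(8) | reversed so far: 41 -> 8 -> 25
Step 4: curr=39, set curr.next=prev(41) | reversed so far: 39 -> 41 -> 8 -> 25
Step 5: curr=35, set curr.next=prev(39) | reversed so far: 35 -> 39 -> 41 -> 8 -> 25

35 -> 39 -> 41 -> 8 -> 25 -> None


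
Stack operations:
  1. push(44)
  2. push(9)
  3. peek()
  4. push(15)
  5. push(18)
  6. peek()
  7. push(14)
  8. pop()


push(44) -> [44]
push(9) -> [44, 9]
peek()->9
push(15) -> [44, 9, 15]
push(18) -> [44, 9, 15, 18]
peek()->18
push(14) -> [44, 9, 15, 18, 14]
pop()->14, [44, 9, 15, 18]

Final stack: [44, 9, 15, 18]


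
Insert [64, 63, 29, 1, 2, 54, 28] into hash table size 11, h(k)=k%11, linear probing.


Insert 64: h=9 -> slot 9
Insert 63: h=8 -> slot 8
Insert 29: h=7 -> slot 7
Insert 1: h=1 -> slot 1
Insert 2: h=2 -> slot 2
Insert 54: h=10 -> slot 10
Insert 28: h=6 -> slot 6

Table: [None, 1, 2, None, None, None, 28, 29, 63, 64, 54]


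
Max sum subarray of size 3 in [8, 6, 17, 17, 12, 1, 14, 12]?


[0:3]: 31
[1:4]: 40
[2:5]: 46
[3:6]: 30
[4:7]: 27
[5:8]: 27

Max: 46 at [2:5]


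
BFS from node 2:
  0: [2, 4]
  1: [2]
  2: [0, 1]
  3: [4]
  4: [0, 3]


Visit 2, enqueue [0, 1]
Visit 0, enqueue [4]
Visit 1, enqueue []
Visit 4, enqueue [3]
Visit 3, enqueue []

BFS order: [2, 0, 1, 4, 3]


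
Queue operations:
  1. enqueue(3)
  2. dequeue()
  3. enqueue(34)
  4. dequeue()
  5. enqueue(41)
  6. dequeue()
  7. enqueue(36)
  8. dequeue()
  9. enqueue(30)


enqueue(3) -> [3]
dequeue()->3, []
enqueue(34) -> [34]
dequeue()->34, []
enqueue(41) -> [41]
dequeue()->41, []
enqueue(36) -> [36]
dequeue()->36, []
enqueue(30) -> [30]

Final queue: [30]


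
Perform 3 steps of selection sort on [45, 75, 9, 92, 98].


Initial: [45, 75, 9, 92, 98]
Step 1: min=9 at 2
  Swap: [9, 75, 45, 92, 98]
Step 2: min=45 at 2
  Swap: [9, 45, 75, 92, 98]
Step 3: min=75 at 2
  Swap: [9, 45, 75, 92, 98]

After 3 steps: [9, 45, 75, 92, 98]


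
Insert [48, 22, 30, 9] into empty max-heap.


Insert 48: [48]
Insert 22: [48, 22]
Insert 30: [48, 22, 30]
Insert 9: [48, 22, 30, 9]

Final heap: [48, 22, 30, 9]


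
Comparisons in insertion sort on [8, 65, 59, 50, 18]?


Algorithm: insertion sort
Input: [8, 65, 59, 50, 18]
Sorted: [8, 18, 50, 59, 65]

10


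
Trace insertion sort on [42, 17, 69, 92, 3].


Initial: [42, 17, 69, 92, 3]
Insert 17: [17, 42, 69, 92, 3]
Insert 69: [17, 42, 69, 92, 3]
Insert 92: [17, 42, 69, 92, 3]
Insert 3: [3, 17, 42, 69, 92]

Sorted: [3, 17, 42, 69, 92]


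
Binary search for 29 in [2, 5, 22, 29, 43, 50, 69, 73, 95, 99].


Step 1: lo=0, hi=9, mid=4, val=43
Step 2: lo=0, hi=3, mid=1, val=5
Step 3: lo=2, hi=3, mid=2, val=22
Step 4: lo=3, hi=3, mid=3, val=29

Found at index 3


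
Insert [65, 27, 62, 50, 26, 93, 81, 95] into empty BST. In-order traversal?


Insert 65: root
Insert 27: L from 65
Insert 62: L from 65 -> R from 27
Insert 50: L from 65 -> R from 27 -> L from 62
Insert 26: L from 65 -> L from 27
Insert 93: R from 65
Insert 81: R from 65 -> L from 93
Insert 95: R from 65 -> R from 93

In-order: [26, 27, 50, 62, 65, 81, 93, 95]


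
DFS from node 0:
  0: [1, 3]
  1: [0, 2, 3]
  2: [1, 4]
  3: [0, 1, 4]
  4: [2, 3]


Visit 0, push [3, 1]
Visit 1, push [3, 2]
Visit 2, push [4]
Visit 4, push [3]
Visit 3, push []

DFS order: [0, 1, 2, 4, 3]


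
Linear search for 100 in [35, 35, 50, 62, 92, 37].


i=0: 35!=100
i=1: 35!=100
i=2: 50!=100
i=3: 62!=100
i=4: 92!=100
i=5: 37!=100

Not found, 6 comps


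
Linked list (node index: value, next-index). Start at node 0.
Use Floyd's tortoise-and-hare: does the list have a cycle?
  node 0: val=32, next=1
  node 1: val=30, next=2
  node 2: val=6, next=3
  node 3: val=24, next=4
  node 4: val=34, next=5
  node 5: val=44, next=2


Floyd's tortoise (slow, +1) and hare (fast, +2):
  init: slow=0, fast=0
  step 1: slow=1, fast=2
  step 2: slow=2, fast=4
  step 3: slow=3, fast=2
  step 4: slow=4, fast=4
  slow == fast at node 4: cycle detected

Cycle: yes


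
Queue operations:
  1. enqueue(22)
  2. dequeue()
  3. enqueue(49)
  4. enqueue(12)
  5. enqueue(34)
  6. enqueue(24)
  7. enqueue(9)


enqueue(22) -> [22]
dequeue()->22, []
enqueue(49) -> [49]
enqueue(12) -> [49, 12]
enqueue(34) -> [49, 12, 34]
enqueue(24) -> [49, 12, 34, 24]
enqueue(9) -> [49, 12, 34, 24, 9]

Final queue: [49, 12, 34, 24, 9]


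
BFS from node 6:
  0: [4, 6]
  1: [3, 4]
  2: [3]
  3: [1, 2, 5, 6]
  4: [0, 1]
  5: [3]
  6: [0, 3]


Visit 6, enqueue [0, 3]
Visit 0, enqueue [4]
Visit 3, enqueue [1, 2, 5]
Visit 4, enqueue []
Visit 1, enqueue []
Visit 2, enqueue []
Visit 5, enqueue []

BFS order: [6, 0, 3, 4, 1, 2, 5]


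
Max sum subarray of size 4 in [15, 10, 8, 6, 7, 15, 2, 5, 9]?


[0:4]: 39
[1:5]: 31
[2:6]: 36
[3:7]: 30
[4:8]: 29
[5:9]: 31

Max: 39 at [0:4]


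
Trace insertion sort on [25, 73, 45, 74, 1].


Initial: [25, 73, 45, 74, 1]
Insert 73: [25, 73, 45, 74, 1]
Insert 45: [25, 45, 73, 74, 1]
Insert 74: [25, 45, 73, 74, 1]
Insert 1: [1, 25, 45, 73, 74]

Sorted: [1, 25, 45, 73, 74]


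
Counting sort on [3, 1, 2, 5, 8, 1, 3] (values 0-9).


Input: [3, 1, 2, 5, 8, 1, 3]
Counts: [0, 2, 1, 2, 0, 1, 0, 0, 1, 0]

Sorted: [1, 1, 2, 3, 3, 5, 8]


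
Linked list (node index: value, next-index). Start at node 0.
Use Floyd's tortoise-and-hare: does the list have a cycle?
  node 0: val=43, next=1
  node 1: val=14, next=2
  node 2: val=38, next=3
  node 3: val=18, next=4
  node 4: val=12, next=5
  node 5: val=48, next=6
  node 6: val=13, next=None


Floyd's tortoise (slow, +1) and hare (fast, +2):
  init: slow=0, fast=0
  step 1: slow=1, fast=2
  step 2: slow=2, fast=4
  step 3: slow=3, fast=6
  step 4: fast -> None, no cycle

Cycle: no


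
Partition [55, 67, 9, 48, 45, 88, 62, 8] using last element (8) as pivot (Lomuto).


Pivot: 8
Place pivot at 0: [8, 67, 9, 48, 45, 88, 62, 55]

Partitioned: [8, 67, 9, 48, 45, 88, 62, 55]


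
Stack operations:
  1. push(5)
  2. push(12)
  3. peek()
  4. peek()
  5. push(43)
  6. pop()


push(5) -> [5]
push(12) -> [5, 12]
peek()->12
peek()->12
push(43) -> [5, 12, 43]
pop()->43, [5, 12]

Final stack: [5, 12]


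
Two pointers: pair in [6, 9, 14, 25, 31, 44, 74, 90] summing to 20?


lo=0(6)+hi=7(90)=96
lo=0(6)+hi=6(74)=80
lo=0(6)+hi=5(44)=50
lo=0(6)+hi=4(31)=37
lo=0(6)+hi=3(25)=31
lo=0(6)+hi=2(14)=20

Yes: 6+14=20


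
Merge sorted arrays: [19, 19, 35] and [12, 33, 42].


Take 12 from B
Take 19 from A
Take 19 from A
Take 33 from B
Take 35 from A

Merged: [12, 19, 19, 33, 35, 42]


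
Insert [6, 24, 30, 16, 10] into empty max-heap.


Insert 6: [6]
Insert 24: [24, 6]
Insert 30: [30, 6, 24]
Insert 16: [30, 16, 24, 6]
Insert 10: [30, 16, 24, 6, 10]

Final heap: [30, 16, 24, 6, 10]


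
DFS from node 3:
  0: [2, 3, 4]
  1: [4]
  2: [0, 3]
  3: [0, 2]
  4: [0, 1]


Visit 3, push [2, 0]
Visit 0, push [4, 2]
Visit 2, push []
Visit 4, push [1]
Visit 1, push []

DFS order: [3, 0, 2, 4, 1]


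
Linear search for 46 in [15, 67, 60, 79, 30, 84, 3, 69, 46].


i=0: 15!=46
i=1: 67!=46
i=2: 60!=46
i=3: 79!=46
i=4: 30!=46
i=5: 84!=46
i=6: 3!=46
i=7: 69!=46
i=8: 46==46 found!

Found at 8, 9 comps


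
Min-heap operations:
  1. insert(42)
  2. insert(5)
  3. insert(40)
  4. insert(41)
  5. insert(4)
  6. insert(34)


insert(42) -> [42]
insert(5) -> [5, 42]
insert(40) -> [5, 42, 40]
insert(41) -> [5, 41, 40, 42]
insert(4) -> [4, 5, 40, 42, 41]
insert(34) -> [4, 5, 34, 42, 41, 40]

Final heap: [4, 5, 34, 42, 41, 40]


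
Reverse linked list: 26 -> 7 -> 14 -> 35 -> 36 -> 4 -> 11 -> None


Step 1: curr=26, set curr.next=prev(None) | reversed so far: 26
Step 2: curr=7, set curr.next=prev(26) | reversed so far: 7 -> 26
Step 3: curr=14, set curr.next=prev(7) | reversed so far: 14 -> 7 -> 26
Step 4: curr=35, set curr.next=prev(14) | reversed so far: 35 -> 14 -> 7 -> 26
Step 5: curr=36, set curr.next=prev(35) | reversed so far: 36 -> 35 -> 14 -> 7 -> 26
Step 6: curr=4, set curr.next=prev(36) | reversed so far: 4 -> 36 -> 35 -> 14 -> 7 -> 26
Step 7: curr=11, set curr.next=prev(4) | reversed so far: 11 -> 4 -> 36 -> 35 -> 14 -> 7 -> 26

11 -> 4 -> 36 -> 35 -> 14 -> 7 -> 26 -> None


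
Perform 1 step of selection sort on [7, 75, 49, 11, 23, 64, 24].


Initial: [7, 75, 49, 11, 23, 64, 24]
Step 1: min=7 at 0
  Swap: [7, 75, 49, 11, 23, 64, 24]

After 1 step: [7, 75, 49, 11, 23, 64, 24]


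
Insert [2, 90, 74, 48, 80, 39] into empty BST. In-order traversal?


Insert 2: root
Insert 90: R from 2
Insert 74: R from 2 -> L from 90
Insert 48: R from 2 -> L from 90 -> L from 74
Insert 80: R from 2 -> L from 90 -> R from 74
Insert 39: R from 2 -> L from 90 -> L from 74 -> L from 48

In-order: [2, 39, 48, 74, 80, 90]


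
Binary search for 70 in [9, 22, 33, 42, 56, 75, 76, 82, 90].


Step 1: lo=0, hi=8, mid=4, val=56
Step 2: lo=5, hi=8, mid=6, val=76
Step 3: lo=5, hi=5, mid=5, val=75

Not found


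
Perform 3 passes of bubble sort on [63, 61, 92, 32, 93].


Initial: [63, 61, 92, 32, 93]
Pass 1: [61, 63, 32, 92, 93] (2 swaps)
Pass 2: [61, 32, 63, 92, 93] (1 swaps)
Pass 3: [32, 61, 63, 92, 93] (1 swaps)

After 3 passes: [32, 61, 63, 92, 93]


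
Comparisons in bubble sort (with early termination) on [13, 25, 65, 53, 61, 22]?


Algorithm: bubble sort (with early termination)
Input: [13, 25, 65, 53, 61, 22]
Sorted: [13, 22, 25, 53, 61, 65]

15


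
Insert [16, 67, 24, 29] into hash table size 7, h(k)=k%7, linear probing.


Insert 16: h=2 -> slot 2
Insert 67: h=4 -> slot 4
Insert 24: h=3 -> slot 3
Insert 29: h=1 -> slot 1

Table: [None, 29, 16, 24, 67, None, None]


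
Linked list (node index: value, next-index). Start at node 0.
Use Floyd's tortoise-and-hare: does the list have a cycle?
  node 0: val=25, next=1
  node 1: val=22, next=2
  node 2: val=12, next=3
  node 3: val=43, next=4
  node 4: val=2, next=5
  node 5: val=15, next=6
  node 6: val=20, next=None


Floyd's tortoise (slow, +1) and hare (fast, +2):
  init: slow=0, fast=0
  step 1: slow=1, fast=2
  step 2: slow=2, fast=4
  step 3: slow=3, fast=6
  step 4: fast -> None, no cycle

Cycle: no


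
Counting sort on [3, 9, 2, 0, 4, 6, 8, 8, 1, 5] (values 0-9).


Input: [3, 9, 2, 0, 4, 6, 8, 8, 1, 5]
Counts: [1, 1, 1, 1, 1, 1, 1, 0, 2, 1]

Sorted: [0, 1, 2, 3, 4, 5, 6, 8, 8, 9]


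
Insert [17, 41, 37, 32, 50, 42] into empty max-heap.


Insert 17: [17]
Insert 41: [41, 17]
Insert 37: [41, 17, 37]
Insert 32: [41, 32, 37, 17]
Insert 50: [50, 41, 37, 17, 32]
Insert 42: [50, 41, 42, 17, 32, 37]

Final heap: [50, 41, 42, 17, 32, 37]


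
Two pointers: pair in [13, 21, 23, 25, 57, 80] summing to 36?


lo=0(13)+hi=5(80)=93
lo=0(13)+hi=4(57)=70
lo=0(13)+hi=3(25)=38
lo=0(13)+hi=2(23)=36

Yes: 13+23=36


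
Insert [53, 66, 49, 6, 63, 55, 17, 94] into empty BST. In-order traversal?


Insert 53: root
Insert 66: R from 53
Insert 49: L from 53
Insert 6: L from 53 -> L from 49
Insert 63: R from 53 -> L from 66
Insert 55: R from 53 -> L from 66 -> L from 63
Insert 17: L from 53 -> L from 49 -> R from 6
Insert 94: R from 53 -> R from 66

In-order: [6, 17, 49, 53, 55, 63, 66, 94]


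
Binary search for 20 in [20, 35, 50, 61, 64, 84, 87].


Step 1: lo=0, hi=6, mid=3, val=61
Step 2: lo=0, hi=2, mid=1, val=35
Step 3: lo=0, hi=0, mid=0, val=20

Found at index 0


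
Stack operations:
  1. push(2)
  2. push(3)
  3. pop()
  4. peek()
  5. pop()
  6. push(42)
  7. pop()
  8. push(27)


push(2) -> [2]
push(3) -> [2, 3]
pop()->3, [2]
peek()->2
pop()->2, []
push(42) -> [42]
pop()->42, []
push(27) -> [27]

Final stack: [27]


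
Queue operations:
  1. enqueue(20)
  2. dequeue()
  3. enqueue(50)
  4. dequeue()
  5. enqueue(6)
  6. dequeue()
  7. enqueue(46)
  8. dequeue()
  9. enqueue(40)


enqueue(20) -> [20]
dequeue()->20, []
enqueue(50) -> [50]
dequeue()->50, []
enqueue(6) -> [6]
dequeue()->6, []
enqueue(46) -> [46]
dequeue()->46, []
enqueue(40) -> [40]

Final queue: [40]


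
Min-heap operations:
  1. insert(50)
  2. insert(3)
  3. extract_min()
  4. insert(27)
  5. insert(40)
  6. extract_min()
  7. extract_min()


insert(50) -> [50]
insert(3) -> [3, 50]
extract_min()->3, [50]
insert(27) -> [27, 50]
insert(40) -> [27, 50, 40]
extract_min()->27, [40, 50]
extract_min()->40, [50]

Final heap: [50]


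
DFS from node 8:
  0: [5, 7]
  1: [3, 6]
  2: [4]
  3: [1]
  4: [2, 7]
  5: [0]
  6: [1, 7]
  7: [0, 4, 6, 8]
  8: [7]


Visit 8, push [7]
Visit 7, push [6, 4, 0]
Visit 0, push [5]
Visit 5, push []
Visit 4, push [2]
Visit 2, push []
Visit 6, push [1]
Visit 1, push [3]
Visit 3, push []

DFS order: [8, 7, 0, 5, 4, 2, 6, 1, 3]


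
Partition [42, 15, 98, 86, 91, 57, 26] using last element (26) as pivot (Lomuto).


Pivot: 26
  15 <= 26: swap -> [15, 42, 98, 86, 91, 57, 26]
Place pivot at 1: [15, 26, 98, 86, 91, 57, 42]

Partitioned: [15, 26, 98, 86, 91, 57, 42]


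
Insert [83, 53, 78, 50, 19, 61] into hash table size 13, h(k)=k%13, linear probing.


Insert 83: h=5 -> slot 5
Insert 53: h=1 -> slot 1
Insert 78: h=0 -> slot 0
Insert 50: h=11 -> slot 11
Insert 19: h=6 -> slot 6
Insert 61: h=9 -> slot 9

Table: [78, 53, None, None, None, 83, 19, None, None, 61, None, 50, None]


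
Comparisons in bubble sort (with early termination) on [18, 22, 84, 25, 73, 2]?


Algorithm: bubble sort (with early termination)
Input: [18, 22, 84, 25, 73, 2]
Sorted: [2, 18, 22, 25, 73, 84]

15


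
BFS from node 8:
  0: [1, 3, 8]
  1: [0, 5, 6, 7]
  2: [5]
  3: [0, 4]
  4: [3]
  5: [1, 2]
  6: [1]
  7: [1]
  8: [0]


Visit 8, enqueue [0]
Visit 0, enqueue [1, 3]
Visit 1, enqueue [5, 6, 7]
Visit 3, enqueue [4]
Visit 5, enqueue [2]
Visit 6, enqueue []
Visit 7, enqueue []
Visit 4, enqueue []
Visit 2, enqueue []

BFS order: [8, 0, 1, 3, 5, 6, 7, 4, 2]


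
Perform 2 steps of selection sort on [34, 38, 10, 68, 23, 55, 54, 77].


Initial: [34, 38, 10, 68, 23, 55, 54, 77]
Step 1: min=10 at 2
  Swap: [10, 38, 34, 68, 23, 55, 54, 77]
Step 2: min=23 at 4
  Swap: [10, 23, 34, 68, 38, 55, 54, 77]

After 2 steps: [10, 23, 34, 68, 38, 55, 54, 77]


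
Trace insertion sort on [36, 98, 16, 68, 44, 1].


Initial: [36, 98, 16, 68, 44, 1]
Insert 98: [36, 98, 16, 68, 44, 1]
Insert 16: [16, 36, 98, 68, 44, 1]
Insert 68: [16, 36, 68, 98, 44, 1]
Insert 44: [16, 36, 44, 68, 98, 1]
Insert 1: [1, 16, 36, 44, 68, 98]

Sorted: [1, 16, 36, 44, 68, 98]


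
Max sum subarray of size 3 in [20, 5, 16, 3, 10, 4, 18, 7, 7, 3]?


[0:3]: 41
[1:4]: 24
[2:5]: 29
[3:6]: 17
[4:7]: 32
[5:8]: 29
[6:9]: 32
[7:10]: 17

Max: 41 at [0:3]


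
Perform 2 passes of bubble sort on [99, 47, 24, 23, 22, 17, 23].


Initial: [99, 47, 24, 23, 22, 17, 23]
Pass 1: [47, 24, 23, 22, 17, 23, 99] (6 swaps)
Pass 2: [24, 23, 22, 17, 23, 47, 99] (5 swaps)

After 2 passes: [24, 23, 22, 17, 23, 47, 99]


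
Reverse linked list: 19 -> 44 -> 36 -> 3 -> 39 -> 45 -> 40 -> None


Step 1: curr=19, set curr.next=prev(None) | reversed so far: 19
Step 2: curr=44, set curr.next=prev(19) | reversed so far: 44 -> 19
Step 3: curr=36, set curr.next=prev(44) | reversed so far: 36 -> 44 -> 19
Step 4: curr=3, set curr.next=prev(36) | reversed so far: 3 -> 36 -> 44 -> 19
Step 5: curr=39, set curr.next=prev(3) | reversed so far: 39 -> 3 -> 36 -> 44 -> 19
Step 6: curr=45, set curr.next=prev(39) | reversed so far: 45 -> 39 -> 3 -> 36 -> 44 -> 19
Step 7: curr=40, set curr.next=prev(45) | reversed so far: 40 -> 45 -> 39 -> 3 -> 36 -> 44 -> 19

40 -> 45 -> 39 -> 3 -> 36 -> 44 -> 19 -> None


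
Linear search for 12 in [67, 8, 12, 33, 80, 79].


i=0: 67!=12
i=1: 8!=12
i=2: 12==12 found!

Found at 2, 3 comps


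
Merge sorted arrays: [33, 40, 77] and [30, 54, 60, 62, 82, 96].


Take 30 from B
Take 33 from A
Take 40 from A
Take 54 from B
Take 60 from B
Take 62 from B
Take 77 from A

Merged: [30, 33, 40, 54, 60, 62, 77, 82, 96]


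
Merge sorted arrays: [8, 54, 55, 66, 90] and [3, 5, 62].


Take 3 from B
Take 5 from B
Take 8 from A
Take 54 from A
Take 55 from A
Take 62 from B

Merged: [3, 5, 8, 54, 55, 62, 66, 90]


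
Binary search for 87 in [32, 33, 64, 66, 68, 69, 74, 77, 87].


Step 1: lo=0, hi=8, mid=4, val=68
Step 2: lo=5, hi=8, mid=6, val=74
Step 3: lo=7, hi=8, mid=7, val=77
Step 4: lo=8, hi=8, mid=8, val=87

Found at index 8


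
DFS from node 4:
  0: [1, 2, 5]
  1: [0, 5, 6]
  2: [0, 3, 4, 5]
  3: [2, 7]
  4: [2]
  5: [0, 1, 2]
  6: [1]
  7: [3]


Visit 4, push [2]
Visit 2, push [5, 3, 0]
Visit 0, push [5, 1]
Visit 1, push [6, 5]
Visit 5, push []
Visit 6, push []
Visit 3, push [7]
Visit 7, push []

DFS order: [4, 2, 0, 1, 5, 6, 3, 7]


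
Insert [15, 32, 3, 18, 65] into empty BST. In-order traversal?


Insert 15: root
Insert 32: R from 15
Insert 3: L from 15
Insert 18: R from 15 -> L from 32
Insert 65: R from 15 -> R from 32

In-order: [3, 15, 18, 32, 65]


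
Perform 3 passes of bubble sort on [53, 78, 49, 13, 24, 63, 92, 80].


Initial: [53, 78, 49, 13, 24, 63, 92, 80]
Pass 1: [53, 49, 13, 24, 63, 78, 80, 92] (5 swaps)
Pass 2: [49, 13, 24, 53, 63, 78, 80, 92] (3 swaps)
Pass 3: [13, 24, 49, 53, 63, 78, 80, 92] (2 swaps)

After 3 passes: [13, 24, 49, 53, 63, 78, 80, 92]


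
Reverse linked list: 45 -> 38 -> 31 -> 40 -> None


Step 1: curr=45, set curr.next=prev(None) | reversed so far: 45
Step 2: curr=38, set curr.next=prev(45) | reversed so far: 38 -> 45
Step 3: curr=31, set curr.next=prev(38) | reversed so far: 31 -> 38 -> 45
Step 4: curr=40, set curr.next=prev(31) | reversed so far: 40 -> 31 -> 38 -> 45

40 -> 31 -> 38 -> 45 -> None


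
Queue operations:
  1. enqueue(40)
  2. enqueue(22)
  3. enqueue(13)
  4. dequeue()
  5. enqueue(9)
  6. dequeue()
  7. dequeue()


enqueue(40) -> [40]
enqueue(22) -> [40, 22]
enqueue(13) -> [40, 22, 13]
dequeue()->40, [22, 13]
enqueue(9) -> [22, 13, 9]
dequeue()->22, [13, 9]
dequeue()->13, [9]

Final queue: [9]


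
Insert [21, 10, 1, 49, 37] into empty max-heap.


Insert 21: [21]
Insert 10: [21, 10]
Insert 1: [21, 10, 1]
Insert 49: [49, 21, 1, 10]
Insert 37: [49, 37, 1, 10, 21]

Final heap: [49, 37, 1, 10, 21]


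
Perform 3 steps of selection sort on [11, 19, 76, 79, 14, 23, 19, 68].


Initial: [11, 19, 76, 79, 14, 23, 19, 68]
Step 1: min=11 at 0
  Swap: [11, 19, 76, 79, 14, 23, 19, 68]
Step 2: min=14 at 4
  Swap: [11, 14, 76, 79, 19, 23, 19, 68]
Step 3: min=19 at 4
  Swap: [11, 14, 19, 79, 76, 23, 19, 68]

After 3 steps: [11, 14, 19, 79, 76, 23, 19, 68]


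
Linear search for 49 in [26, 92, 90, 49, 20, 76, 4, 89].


i=0: 26!=49
i=1: 92!=49
i=2: 90!=49
i=3: 49==49 found!

Found at 3, 4 comps


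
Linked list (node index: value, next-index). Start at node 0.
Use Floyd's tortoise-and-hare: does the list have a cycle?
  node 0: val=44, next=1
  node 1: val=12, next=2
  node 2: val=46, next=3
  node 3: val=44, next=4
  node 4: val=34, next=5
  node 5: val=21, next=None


Floyd's tortoise (slow, +1) and hare (fast, +2):
  init: slow=0, fast=0
  step 1: slow=1, fast=2
  step 2: slow=2, fast=4
  step 3: fast 4->5->None, no cycle

Cycle: no


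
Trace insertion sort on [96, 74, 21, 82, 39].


Initial: [96, 74, 21, 82, 39]
Insert 74: [74, 96, 21, 82, 39]
Insert 21: [21, 74, 96, 82, 39]
Insert 82: [21, 74, 82, 96, 39]
Insert 39: [21, 39, 74, 82, 96]

Sorted: [21, 39, 74, 82, 96]


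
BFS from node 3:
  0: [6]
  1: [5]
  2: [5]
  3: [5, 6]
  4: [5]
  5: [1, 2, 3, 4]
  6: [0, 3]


Visit 3, enqueue [5, 6]
Visit 5, enqueue [1, 2, 4]
Visit 6, enqueue [0]
Visit 1, enqueue []
Visit 2, enqueue []
Visit 4, enqueue []
Visit 0, enqueue []

BFS order: [3, 5, 6, 1, 2, 4, 0]


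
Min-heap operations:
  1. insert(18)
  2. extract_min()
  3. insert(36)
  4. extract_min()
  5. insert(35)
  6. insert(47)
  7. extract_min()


insert(18) -> [18]
extract_min()->18, []
insert(36) -> [36]
extract_min()->36, []
insert(35) -> [35]
insert(47) -> [35, 47]
extract_min()->35, [47]

Final heap: [47]


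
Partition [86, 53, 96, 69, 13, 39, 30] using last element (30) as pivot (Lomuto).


Pivot: 30
  13 <= 30: swap -> [13, 53, 96, 69, 86, 39, 30]
Place pivot at 1: [13, 30, 96, 69, 86, 39, 53]

Partitioned: [13, 30, 96, 69, 86, 39, 53]


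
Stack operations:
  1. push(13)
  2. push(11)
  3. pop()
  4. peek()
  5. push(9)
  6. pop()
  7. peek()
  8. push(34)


push(13) -> [13]
push(11) -> [13, 11]
pop()->11, [13]
peek()->13
push(9) -> [13, 9]
pop()->9, [13]
peek()->13
push(34) -> [13, 34]

Final stack: [13, 34]


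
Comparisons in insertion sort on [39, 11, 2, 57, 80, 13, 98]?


Algorithm: insertion sort
Input: [39, 11, 2, 57, 80, 13, 98]
Sorted: [2, 11, 13, 39, 57, 80, 98]

10


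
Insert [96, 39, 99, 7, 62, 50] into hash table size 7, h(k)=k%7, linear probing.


Insert 96: h=5 -> slot 5
Insert 39: h=4 -> slot 4
Insert 99: h=1 -> slot 1
Insert 7: h=0 -> slot 0
Insert 62: h=6 -> slot 6
Insert 50: h=1, 1 probes -> slot 2

Table: [7, 99, 50, None, 39, 96, 62]


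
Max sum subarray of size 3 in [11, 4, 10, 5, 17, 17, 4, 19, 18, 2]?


[0:3]: 25
[1:4]: 19
[2:5]: 32
[3:6]: 39
[4:7]: 38
[5:8]: 40
[6:9]: 41
[7:10]: 39

Max: 41 at [6:9]


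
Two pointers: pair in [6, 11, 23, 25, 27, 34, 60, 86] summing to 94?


lo=0(6)+hi=7(86)=92
lo=1(11)+hi=7(86)=97
lo=1(11)+hi=6(60)=71
lo=2(23)+hi=6(60)=83
lo=3(25)+hi=6(60)=85
lo=4(27)+hi=6(60)=87
lo=5(34)+hi=6(60)=94

Yes: 34+60=94


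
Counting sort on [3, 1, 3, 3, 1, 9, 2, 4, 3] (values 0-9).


Input: [3, 1, 3, 3, 1, 9, 2, 4, 3]
Counts: [0, 2, 1, 4, 1, 0, 0, 0, 0, 1]

Sorted: [1, 1, 2, 3, 3, 3, 3, 4, 9]


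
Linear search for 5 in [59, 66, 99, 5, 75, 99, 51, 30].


i=0: 59!=5
i=1: 66!=5
i=2: 99!=5
i=3: 5==5 found!

Found at 3, 4 comps


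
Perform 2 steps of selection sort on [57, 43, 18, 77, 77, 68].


Initial: [57, 43, 18, 77, 77, 68]
Step 1: min=18 at 2
  Swap: [18, 43, 57, 77, 77, 68]
Step 2: min=43 at 1
  Swap: [18, 43, 57, 77, 77, 68]

After 2 steps: [18, 43, 57, 77, 77, 68]


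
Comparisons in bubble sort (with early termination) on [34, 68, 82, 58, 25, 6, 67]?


Algorithm: bubble sort (with early termination)
Input: [34, 68, 82, 58, 25, 6, 67]
Sorted: [6, 25, 34, 58, 67, 68, 82]

21


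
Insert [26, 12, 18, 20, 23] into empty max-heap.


Insert 26: [26]
Insert 12: [26, 12]
Insert 18: [26, 12, 18]
Insert 20: [26, 20, 18, 12]
Insert 23: [26, 23, 18, 12, 20]

Final heap: [26, 23, 18, 12, 20]


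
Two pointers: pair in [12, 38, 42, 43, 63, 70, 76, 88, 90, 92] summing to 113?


lo=0(12)+hi=9(92)=104
lo=1(38)+hi=9(92)=130
lo=1(38)+hi=8(90)=128
lo=1(38)+hi=7(88)=126
lo=1(38)+hi=6(76)=114
lo=1(38)+hi=5(70)=108
lo=2(42)+hi=5(70)=112
lo=3(43)+hi=5(70)=113

Yes: 43+70=113


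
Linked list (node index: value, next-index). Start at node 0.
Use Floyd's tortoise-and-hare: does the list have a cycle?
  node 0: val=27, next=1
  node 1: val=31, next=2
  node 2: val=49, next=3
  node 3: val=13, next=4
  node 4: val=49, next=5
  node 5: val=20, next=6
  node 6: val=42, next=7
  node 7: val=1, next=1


Floyd's tortoise (slow, +1) and hare (fast, +2):
  init: slow=0, fast=0
  step 1: slow=1, fast=2
  step 2: slow=2, fast=4
  step 3: slow=3, fast=6
  step 4: slow=4, fast=1
  step 5: slow=5, fast=3
  step 6: slow=6, fast=5
  step 7: slow=7, fast=7
  slow == fast at node 7: cycle detected

Cycle: yes


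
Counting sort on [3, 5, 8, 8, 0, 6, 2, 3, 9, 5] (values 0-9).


Input: [3, 5, 8, 8, 0, 6, 2, 3, 9, 5]
Counts: [1, 0, 1, 2, 0, 2, 1, 0, 2, 1]

Sorted: [0, 2, 3, 3, 5, 5, 6, 8, 8, 9]


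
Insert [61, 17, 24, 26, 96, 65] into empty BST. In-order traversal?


Insert 61: root
Insert 17: L from 61
Insert 24: L from 61 -> R from 17
Insert 26: L from 61 -> R from 17 -> R from 24
Insert 96: R from 61
Insert 65: R from 61 -> L from 96

In-order: [17, 24, 26, 61, 65, 96]


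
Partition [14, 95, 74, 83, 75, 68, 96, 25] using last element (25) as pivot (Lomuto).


Pivot: 25
  14 <= 25: advance i (no swap)
Place pivot at 1: [14, 25, 74, 83, 75, 68, 96, 95]

Partitioned: [14, 25, 74, 83, 75, 68, 96, 95]


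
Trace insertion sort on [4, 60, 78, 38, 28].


Initial: [4, 60, 78, 38, 28]
Insert 60: [4, 60, 78, 38, 28]
Insert 78: [4, 60, 78, 38, 28]
Insert 38: [4, 38, 60, 78, 28]
Insert 28: [4, 28, 38, 60, 78]

Sorted: [4, 28, 38, 60, 78]


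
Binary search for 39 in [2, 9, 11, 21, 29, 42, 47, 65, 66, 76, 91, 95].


Step 1: lo=0, hi=11, mid=5, val=42
Step 2: lo=0, hi=4, mid=2, val=11
Step 3: lo=3, hi=4, mid=3, val=21
Step 4: lo=4, hi=4, mid=4, val=29

Not found


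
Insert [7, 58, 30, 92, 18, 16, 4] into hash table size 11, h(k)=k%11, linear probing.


Insert 7: h=7 -> slot 7
Insert 58: h=3 -> slot 3
Insert 30: h=8 -> slot 8
Insert 92: h=4 -> slot 4
Insert 18: h=7, 2 probes -> slot 9
Insert 16: h=5 -> slot 5
Insert 4: h=4, 2 probes -> slot 6

Table: [None, None, None, 58, 92, 16, 4, 7, 30, 18, None]


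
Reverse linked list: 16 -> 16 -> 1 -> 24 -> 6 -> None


Step 1: curr=16, set curr.next=prev(None) | reversed so far: 16
Step 2: curr=16, set curr.next=prev(16) | reversed so far: 16 -> 16
Step 3: curr=1, set curr.next=prev(16) | reversed so far: 1 -> 16 -> 16
Step 4: curr=24, set curr.next=prev(1) | reversed so far: 24 -> 1 -> 16 -> 16
Step 5: curr=6, set curr.next=prev(24) | reversed so far: 6 -> 24 -> 1 -> 16 -> 16

6 -> 24 -> 1 -> 16 -> 16 -> None


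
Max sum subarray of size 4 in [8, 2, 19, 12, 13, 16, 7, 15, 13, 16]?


[0:4]: 41
[1:5]: 46
[2:6]: 60
[3:7]: 48
[4:8]: 51
[5:9]: 51
[6:10]: 51

Max: 60 at [2:6]


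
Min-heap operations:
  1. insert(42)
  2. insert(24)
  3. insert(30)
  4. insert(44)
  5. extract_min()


insert(42) -> [42]
insert(24) -> [24, 42]
insert(30) -> [24, 42, 30]
insert(44) -> [24, 42, 30, 44]
extract_min()->24, [30, 42, 44]

Final heap: [30, 42, 44]


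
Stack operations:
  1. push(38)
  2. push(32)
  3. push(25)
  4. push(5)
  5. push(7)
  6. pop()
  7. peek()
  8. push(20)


push(38) -> [38]
push(32) -> [38, 32]
push(25) -> [38, 32, 25]
push(5) -> [38, 32, 25, 5]
push(7) -> [38, 32, 25, 5, 7]
pop()->7, [38, 32, 25, 5]
peek()->5
push(20) -> [38, 32, 25, 5, 20]

Final stack: [38, 32, 25, 5, 20]


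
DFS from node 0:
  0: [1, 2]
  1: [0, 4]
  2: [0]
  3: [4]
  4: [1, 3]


Visit 0, push [2, 1]
Visit 1, push [4]
Visit 4, push [3]
Visit 3, push []
Visit 2, push []

DFS order: [0, 1, 4, 3, 2]


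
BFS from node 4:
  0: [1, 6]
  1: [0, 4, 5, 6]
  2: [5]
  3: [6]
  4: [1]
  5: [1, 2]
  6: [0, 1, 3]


Visit 4, enqueue [1]
Visit 1, enqueue [0, 5, 6]
Visit 0, enqueue []
Visit 5, enqueue [2]
Visit 6, enqueue [3]
Visit 2, enqueue []
Visit 3, enqueue []

BFS order: [4, 1, 0, 5, 6, 2, 3]


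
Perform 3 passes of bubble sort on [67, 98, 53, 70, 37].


Initial: [67, 98, 53, 70, 37]
Pass 1: [67, 53, 70, 37, 98] (3 swaps)
Pass 2: [53, 67, 37, 70, 98] (2 swaps)
Pass 3: [53, 37, 67, 70, 98] (1 swaps)

After 3 passes: [53, 37, 67, 70, 98]


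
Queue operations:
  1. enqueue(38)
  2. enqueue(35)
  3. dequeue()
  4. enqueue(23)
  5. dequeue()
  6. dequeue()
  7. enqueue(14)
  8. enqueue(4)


enqueue(38) -> [38]
enqueue(35) -> [38, 35]
dequeue()->38, [35]
enqueue(23) -> [35, 23]
dequeue()->35, [23]
dequeue()->23, []
enqueue(14) -> [14]
enqueue(4) -> [14, 4]

Final queue: [14, 4]


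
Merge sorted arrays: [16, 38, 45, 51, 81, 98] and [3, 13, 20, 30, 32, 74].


Take 3 from B
Take 13 from B
Take 16 from A
Take 20 from B
Take 30 from B
Take 32 from B
Take 38 from A
Take 45 from A
Take 51 from A
Take 74 from B

Merged: [3, 13, 16, 20, 30, 32, 38, 45, 51, 74, 81, 98]


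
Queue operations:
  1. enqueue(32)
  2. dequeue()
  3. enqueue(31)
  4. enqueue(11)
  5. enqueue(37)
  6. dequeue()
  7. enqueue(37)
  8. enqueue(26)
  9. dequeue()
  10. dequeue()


enqueue(32) -> [32]
dequeue()->32, []
enqueue(31) -> [31]
enqueue(11) -> [31, 11]
enqueue(37) -> [31, 11, 37]
dequeue()->31, [11, 37]
enqueue(37) -> [11, 37, 37]
enqueue(26) -> [11, 37, 37, 26]
dequeue()->11, [37, 37, 26]
dequeue()->37, [37, 26]

Final queue: [37, 26]


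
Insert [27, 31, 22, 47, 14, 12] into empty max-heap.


Insert 27: [27]
Insert 31: [31, 27]
Insert 22: [31, 27, 22]
Insert 47: [47, 31, 22, 27]
Insert 14: [47, 31, 22, 27, 14]
Insert 12: [47, 31, 22, 27, 14, 12]

Final heap: [47, 31, 22, 27, 14, 12]


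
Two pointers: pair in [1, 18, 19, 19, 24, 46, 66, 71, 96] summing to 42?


lo=0(1)+hi=8(96)=97
lo=0(1)+hi=7(71)=72
lo=0(1)+hi=6(66)=67
lo=0(1)+hi=5(46)=47
lo=0(1)+hi=4(24)=25
lo=1(18)+hi=4(24)=42

Yes: 18+24=42


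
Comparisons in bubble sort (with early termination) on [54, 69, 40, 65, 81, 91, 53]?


Algorithm: bubble sort (with early termination)
Input: [54, 69, 40, 65, 81, 91, 53]
Sorted: [40, 53, 54, 65, 69, 81, 91]

21


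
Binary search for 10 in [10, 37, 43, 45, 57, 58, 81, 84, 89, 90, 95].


Step 1: lo=0, hi=10, mid=5, val=58
Step 2: lo=0, hi=4, mid=2, val=43
Step 3: lo=0, hi=1, mid=0, val=10

Found at index 0


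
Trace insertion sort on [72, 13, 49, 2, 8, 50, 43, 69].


Initial: [72, 13, 49, 2, 8, 50, 43, 69]
Insert 13: [13, 72, 49, 2, 8, 50, 43, 69]
Insert 49: [13, 49, 72, 2, 8, 50, 43, 69]
Insert 2: [2, 13, 49, 72, 8, 50, 43, 69]
Insert 8: [2, 8, 13, 49, 72, 50, 43, 69]
Insert 50: [2, 8, 13, 49, 50, 72, 43, 69]
Insert 43: [2, 8, 13, 43, 49, 50, 72, 69]
Insert 69: [2, 8, 13, 43, 49, 50, 69, 72]

Sorted: [2, 8, 13, 43, 49, 50, 69, 72]


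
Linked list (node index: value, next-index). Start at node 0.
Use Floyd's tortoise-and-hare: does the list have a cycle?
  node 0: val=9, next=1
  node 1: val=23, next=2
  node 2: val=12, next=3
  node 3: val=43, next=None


Floyd's tortoise (slow, +1) and hare (fast, +2):
  init: slow=0, fast=0
  step 1: slow=1, fast=2
  step 2: fast 2->3->None, no cycle

Cycle: no


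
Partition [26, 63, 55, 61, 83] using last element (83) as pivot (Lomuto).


Pivot: 83
  26 <= 83: advance i (no swap)
  63 <= 83: advance i (no swap)
  55 <= 83: advance i (no swap)
  61 <= 83: advance i (no swap)
Place pivot at 4: [26, 63, 55, 61, 83]

Partitioned: [26, 63, 55, 61, 83]


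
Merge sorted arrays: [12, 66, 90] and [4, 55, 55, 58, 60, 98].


Take 4 from B
Take 12 from A
Take 55 from B
Take 55 from B
Take 58 from B
Take 60 from B
Take 66 from A
Take 90 from A

Merged: [4, 12, 55, 55, 58, 60, 66, 90, 98]


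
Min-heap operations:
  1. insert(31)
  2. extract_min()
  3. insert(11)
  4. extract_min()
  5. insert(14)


insert(31) -> [31]
extract_min()->31, []
insert(11) -> [11]
extract_min()->11, []
insert(14) -> [14]

Final heap: [14]


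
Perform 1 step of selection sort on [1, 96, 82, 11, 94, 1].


Initial: [1, 96, 82, 11, 94, 1]
Step 1: min=1 at 0
  Swap: [1, 96, 82, 11, 94, 1]

After 1 step: [1, 96, 82, 11, 94, 1]


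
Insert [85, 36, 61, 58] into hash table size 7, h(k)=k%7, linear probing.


Insert 85: h=1 -> slot 1
Insert 36: h=1, 1 probes -> slot 2
Insert 61: h=5 -> slot 5
Insert 58: h=2, 1 probes -> slot 3

Table: [None, 85, 36, 58, None, 61, None]


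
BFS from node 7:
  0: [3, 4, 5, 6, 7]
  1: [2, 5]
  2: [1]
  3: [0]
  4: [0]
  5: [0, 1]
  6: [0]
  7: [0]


Visit 7, enqueue [0]
Visit 0, enqueue [3, 4, 5, 6]
Visit 3, enqueue []
Visit 4, enqueue []
Visit 5, enqueue [1]
Visit 6, enqueue []
Visit 1, enqueue [2]
Visit 2, enqueue []

BFS order: [7, 0, 3, 4, 5, 6, 1, 2]


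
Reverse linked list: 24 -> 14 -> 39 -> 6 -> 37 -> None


Step 1: curr=24, set curr.next=prev(None) | reversed so far: 24
Step 2: curr=14, set curr.next=prev(24) | reversed so far: 14 -> 24
Step 3: curr=39, set curr.next=prev(14) | reversed so far: 39 -> 14 -> 24
Step 4: curr=6, set curr.next=prev(39) | reversed so far: 6 -> 39 -> 14 -> 24
Step 5: curr=37, set curr.next=prev(6) | reversed so far: 37 -> 6 -> 39 -> 14 -> 24

37 -> 6 -> 39 -> 14 -> 24 -> None


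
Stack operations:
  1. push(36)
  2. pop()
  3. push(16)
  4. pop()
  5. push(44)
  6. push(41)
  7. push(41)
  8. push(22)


push(36) -> [36]
pop()->36, []
push(16) -> [16]
pop()->16, []
push(44) -> [44]
push(41) -> [44, 41]
push(41) -> [44, 41, 41]
push(22) -> [44, 41, 41, 22]

Final stack: [44, 41, 41, 22]


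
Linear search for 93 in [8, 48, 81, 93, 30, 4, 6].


i=0: 8!=93
i=1: 48!=93
i=2: 81!=93
i=3: 93==93 found!

Found at 3, 4 comps


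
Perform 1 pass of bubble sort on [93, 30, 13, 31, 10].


Initial: [93, 30, 13, 31, 10]
Pass 1: [30, 13, 31, 10, 93] (4 swaps)

After 1 pass: [30, 13, 31, 10, 93]


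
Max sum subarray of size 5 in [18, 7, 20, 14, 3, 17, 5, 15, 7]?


[0:5]: 62
[1:6]: 61
[2:7]: 59
[3:8]: 54
[4:9]: 47

Max: 62 at [0:5]


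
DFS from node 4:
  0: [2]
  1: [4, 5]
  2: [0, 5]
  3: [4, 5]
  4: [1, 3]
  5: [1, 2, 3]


Visit 4, push [3, 1]
Visit 1, push [5]
Visit 5, push [3, 2]
Visit 2, push [0]
Visit 0, push []
Visit 3, push []

DFS order: [4, 1, 5, 2, 0, 3]


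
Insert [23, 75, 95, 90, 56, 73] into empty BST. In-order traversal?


Insert 23: root
Insert 75: R from 23
Insert 95: R from 23 -> R from 75
Insert 90: R from 23 -> R from 75 -> L from 95
Insert 56: R from 23 -> L from 75
Insert 73: R from 23 -> L from 75 -> R from 56

In-order: [23, 56, 73, 75, 90, 95]


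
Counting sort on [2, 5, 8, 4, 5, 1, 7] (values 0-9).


Input: [2, 5, 8, 4, 5, 1, 7]
Counts: [0, 1, 1, 0, 1, 2, 0, 1, 1, 0]

Sorted: [1, 2, 4, 5, 5, 7, 8]


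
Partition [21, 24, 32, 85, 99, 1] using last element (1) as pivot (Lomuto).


Pivot: 1
Place pivot at 0: [1, 24, 32, 85, 99, 21]

Partitioned: [1, 24, 32, 85, 99, 21]


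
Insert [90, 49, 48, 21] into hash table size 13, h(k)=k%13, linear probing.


Insert 90: h=12 -> slot 12
Insert 49: h=10 -> slot 10
Insert 48: h=9 -> slot 9
Insert 21: h=8 -> slot 8

Table: [None, None, None, None, None, None, None, None, 21, 48, 49, None, 90]


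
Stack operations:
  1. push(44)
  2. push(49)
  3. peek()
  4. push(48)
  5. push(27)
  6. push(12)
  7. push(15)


push(44) -> [44]
push(49) -> [44, 49]
peek()->49
push(48) -> [44, 49, 48]
push(27) -> [44, 49, 48, 27]
push(12) -> [44, 49, 48, 27, 12]
push(15) -> [44, 49, 48, 27, 12, 15]

Final stack: [44, 49, 48, 27, 12, 15]


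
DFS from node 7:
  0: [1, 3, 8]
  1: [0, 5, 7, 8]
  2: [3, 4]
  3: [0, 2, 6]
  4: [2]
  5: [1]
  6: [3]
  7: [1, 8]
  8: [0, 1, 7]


Visit 7, push [8, 1]
Visit 1, push [8, 5, 0]
Visit 0, push [8, 3]
Visit 3, push [6, 2]
Visit 2, push [4]
Visit 4, push []
Visit 6, push []
Visit 8, push []
Visit 5, push []

DFS order: [7, 1, 0, 3, 2, 4, 6, 8, 5]


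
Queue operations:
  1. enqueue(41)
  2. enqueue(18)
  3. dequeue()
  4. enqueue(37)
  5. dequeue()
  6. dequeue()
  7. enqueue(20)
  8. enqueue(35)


enqueue(41) -> [41]
enqueue(18) -> [41, 18]
dequeue()->41, [18]
enqueue(37) -> [18, 37]
dequeue()->18, [37]
dequeue()->37, []
enqueue(20) -> [20]
enqueue(35) -> [20, 35]

Final queue: [20, 35]


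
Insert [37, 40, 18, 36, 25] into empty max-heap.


Insert 37: [37]
Insert 40: [40, 37]
Insert 18: [40, 37, 18]
Insert 36: [40, 37, 18, 36]
Insert 25: [40, 37, 18, 36, 25]

Final heap: [40, 37, 18, 36, 25]
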